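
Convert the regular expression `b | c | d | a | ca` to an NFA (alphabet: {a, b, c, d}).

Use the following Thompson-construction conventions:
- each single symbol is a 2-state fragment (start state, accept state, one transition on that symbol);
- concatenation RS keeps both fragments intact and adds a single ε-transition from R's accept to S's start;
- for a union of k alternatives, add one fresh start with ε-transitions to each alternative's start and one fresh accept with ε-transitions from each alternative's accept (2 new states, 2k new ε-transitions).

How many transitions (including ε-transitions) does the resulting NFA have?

Recursing over subexpressions:
Each of the 6 symbol leaves contributes 1 transition (1 symbol, 0 ε).
  ca — 3 transitions (2 symbol, 1 ε)
  b | c | d | a | ca — 17 transitions (6 symbol, 11 ε)

17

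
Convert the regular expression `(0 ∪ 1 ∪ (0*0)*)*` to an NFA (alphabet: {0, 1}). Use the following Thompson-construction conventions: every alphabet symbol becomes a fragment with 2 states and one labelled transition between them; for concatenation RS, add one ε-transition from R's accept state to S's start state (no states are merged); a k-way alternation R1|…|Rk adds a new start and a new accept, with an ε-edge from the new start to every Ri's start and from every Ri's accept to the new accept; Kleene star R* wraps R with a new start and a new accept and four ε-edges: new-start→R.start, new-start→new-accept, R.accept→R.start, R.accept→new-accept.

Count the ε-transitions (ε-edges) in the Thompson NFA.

Bottom-up over the parse tree:
Each of the 4 symbol leaves contributes 0 ε-transitions.
  0* — 4 ε-transitions
  0*0 — 5 ε-transitions
  (0*0)* — 9 ε-transitions
  0 ∪ 1 ∪ (0*0)* — 15 ε-transitions
  (0 ∪ 1 ∪ (0*0)*)* — 19 ε-transitions

19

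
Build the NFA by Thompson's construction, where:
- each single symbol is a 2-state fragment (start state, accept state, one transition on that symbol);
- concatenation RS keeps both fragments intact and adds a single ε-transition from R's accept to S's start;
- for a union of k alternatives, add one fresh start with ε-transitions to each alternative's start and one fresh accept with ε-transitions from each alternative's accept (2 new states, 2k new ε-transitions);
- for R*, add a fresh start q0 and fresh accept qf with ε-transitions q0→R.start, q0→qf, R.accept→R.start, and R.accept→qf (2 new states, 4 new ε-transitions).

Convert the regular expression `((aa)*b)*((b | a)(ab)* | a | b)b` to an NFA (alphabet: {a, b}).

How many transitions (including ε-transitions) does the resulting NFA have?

38

By structural recursion:
Each of the 10 symbol leaves contributes 1 transition (1 symbol, 0 ε).
  aa : 3 transitions (2 symbol, 1 ε)
  (aa)* : 7 transitions (2 symbol, 5 ε)
  (aa)*b : 9 transitions (3 symbol, 6 ε)
  ((aa)*b)* : 13 transitions (3 symbol, 10 ε)
  b | a : 6 transitions (2 symbol, 4 ε)
  ab : 3 transitions (2 symbol, 1 ε)
  (ab)* : 7 transitions (2 symbol, 5 ε)
  (b | a)(ab)* : 14 transitions (4 symbol, 10 ε)
  (b | a)(ab)* | a | b : 22 transitions (6 symbol, 16 ε)
  ((aa)*b)*((b | a)(ab)* | a | b)b : 38 transitions (10 symbol, 28 ε)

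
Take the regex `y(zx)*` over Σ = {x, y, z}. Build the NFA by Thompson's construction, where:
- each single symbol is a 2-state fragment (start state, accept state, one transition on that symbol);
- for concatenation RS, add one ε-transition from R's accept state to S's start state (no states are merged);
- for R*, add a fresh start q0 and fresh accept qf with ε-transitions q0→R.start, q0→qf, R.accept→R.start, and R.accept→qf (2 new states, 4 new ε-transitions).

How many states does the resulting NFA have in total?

By structural recursion:
Each of the 3 symbol leaves contributes a 2-state fragment.
  zx — 4 states
  (zx)* — 6 states
  y(zx)* — 8 states

8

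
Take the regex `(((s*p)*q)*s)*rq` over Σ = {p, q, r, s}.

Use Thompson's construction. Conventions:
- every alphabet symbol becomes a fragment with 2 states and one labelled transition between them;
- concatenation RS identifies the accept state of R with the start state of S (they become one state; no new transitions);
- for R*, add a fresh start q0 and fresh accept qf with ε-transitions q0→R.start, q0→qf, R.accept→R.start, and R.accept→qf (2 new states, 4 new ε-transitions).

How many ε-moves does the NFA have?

16

Building bottom-up:
Each of the 6 symbol leaves contributes 0 ε-transitions.
  s* : 4 ε-transitions
  s*p : 4 ε-transitions
  (s*p)* : 8 ε-transitions
  (s*p)*q : 8 ε-transitions
  ((s*p)*q)* : 12 ε-transitions
  ((s*p)*q)*s : 12 ε-transitions
  (((s*p)*q)*s)* : 16 ε-transitions
  (((s*p)*q)*s)*rq : 16 ε-transitions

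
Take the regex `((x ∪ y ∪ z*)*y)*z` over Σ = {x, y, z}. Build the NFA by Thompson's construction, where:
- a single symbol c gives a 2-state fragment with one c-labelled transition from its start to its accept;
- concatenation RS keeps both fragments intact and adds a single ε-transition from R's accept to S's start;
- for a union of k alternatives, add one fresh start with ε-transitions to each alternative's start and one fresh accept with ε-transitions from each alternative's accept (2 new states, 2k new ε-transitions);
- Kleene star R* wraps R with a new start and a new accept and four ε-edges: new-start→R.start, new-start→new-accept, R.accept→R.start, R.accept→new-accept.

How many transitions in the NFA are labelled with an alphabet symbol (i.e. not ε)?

5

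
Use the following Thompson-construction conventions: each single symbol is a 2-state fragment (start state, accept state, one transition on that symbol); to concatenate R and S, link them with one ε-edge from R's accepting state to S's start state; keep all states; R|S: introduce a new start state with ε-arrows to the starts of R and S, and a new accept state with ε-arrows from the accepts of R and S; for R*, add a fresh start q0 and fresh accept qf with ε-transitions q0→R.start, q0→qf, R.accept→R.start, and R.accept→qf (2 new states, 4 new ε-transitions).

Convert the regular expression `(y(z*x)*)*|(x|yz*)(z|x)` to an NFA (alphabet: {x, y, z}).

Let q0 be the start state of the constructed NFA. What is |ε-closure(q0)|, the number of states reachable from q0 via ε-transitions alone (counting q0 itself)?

8

Compute the ε-closure size of each fragment's start state recursively; a symbol fragment's start has no outgoing ε-edge, so its closure is just itself (size 1).
  z* : |ε-closure| = 1 (new start) + 1 (body) + 1 (new accept) = 3
  z*x : |ε-closure| = 3 + 1 = 4 (closure spills across the concat boundary because the left factor accepts ε)
  (z*x)* : the star's fresh start ε-reaches both the body's start and the fresh accept: |ε-closure| = 2 + 4 = 6
  y(z*x)* : same as the first factor's closure: |ε-closure| = 1
  (y(z*x)*)* : |ε-closure| = 1 (new start) + 1 (body) + 1 (new accept) = 3
  z* : |ε-closure| = 1 (new start) + 1 (body) + 1 (new accept) = 3
  yz* : same as the first factor's closure: |ε-closure| = 1
  x|yz* : |ε-closure| = 1 + 1 + 1 = 3 (the new accept is not ε-reachable since no branch accepts ε)
  z|x : new start ε-reaches every alternative's start; none of them accept ε, so the new accept is not reached: |ε-closure| = 1 + 1 + 1 = 3
  (x|yz*)(z|x) : |ε-closure| equals the left operand's closure size = 3 (its accept is not ε-reachable, so the closure stops there)
  (y(z*x)*)*|(x|yz*)(z|x) : new start ε-reaches every alternative's start; at least one alternative accepts ε, so the union's new accept is reached too: |ε-closure| = 1 + 3 + 3 + 1 = 8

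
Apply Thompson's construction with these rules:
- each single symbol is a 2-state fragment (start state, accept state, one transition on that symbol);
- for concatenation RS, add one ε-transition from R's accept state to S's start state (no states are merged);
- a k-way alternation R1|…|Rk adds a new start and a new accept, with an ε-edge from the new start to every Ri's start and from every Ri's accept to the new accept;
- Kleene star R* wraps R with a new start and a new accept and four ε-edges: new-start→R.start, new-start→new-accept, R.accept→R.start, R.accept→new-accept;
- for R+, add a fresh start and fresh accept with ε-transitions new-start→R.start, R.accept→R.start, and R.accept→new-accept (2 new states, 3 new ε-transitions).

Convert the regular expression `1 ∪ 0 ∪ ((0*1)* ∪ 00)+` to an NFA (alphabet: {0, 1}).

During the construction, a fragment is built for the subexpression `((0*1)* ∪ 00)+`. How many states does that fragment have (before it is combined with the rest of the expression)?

16

Fragment for `((0*1)* ∪ 00)+`:
Each of the 4 symbol leaves contributes a 2-state fragment.
  0* → 4 states
  0*1 → 6 states
  (0*1)* → 8 states
  00 → 4 states
  (0*1)* ∪ 00 → 14 states
  ((0*1)* ∪ 00)+ → 16 states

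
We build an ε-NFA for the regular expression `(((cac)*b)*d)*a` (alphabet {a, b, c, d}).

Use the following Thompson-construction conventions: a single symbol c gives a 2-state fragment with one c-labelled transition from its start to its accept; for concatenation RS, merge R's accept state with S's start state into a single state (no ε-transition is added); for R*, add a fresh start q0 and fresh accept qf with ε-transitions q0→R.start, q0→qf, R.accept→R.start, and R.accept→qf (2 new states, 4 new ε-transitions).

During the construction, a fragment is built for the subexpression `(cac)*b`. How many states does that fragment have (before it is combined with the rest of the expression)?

7

Fragment for `(cac)*b`:
Each of the 4 symbol leaves contributes a 2-state fragment.
  cac : 4 states
  (cac)* : 6 states
  (cac)*b : 7 states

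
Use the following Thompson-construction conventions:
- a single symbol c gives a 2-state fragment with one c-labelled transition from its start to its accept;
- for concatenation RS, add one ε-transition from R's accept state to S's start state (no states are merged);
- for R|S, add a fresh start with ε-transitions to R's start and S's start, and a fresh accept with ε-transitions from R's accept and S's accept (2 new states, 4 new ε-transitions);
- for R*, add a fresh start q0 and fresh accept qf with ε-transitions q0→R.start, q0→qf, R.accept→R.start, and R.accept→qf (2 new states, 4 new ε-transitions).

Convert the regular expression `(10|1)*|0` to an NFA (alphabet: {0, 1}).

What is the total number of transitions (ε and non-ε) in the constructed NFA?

By structural recursion:
Each of the 4 symbol leaves contributes 1 transition (1 symbol, 0 ε).
  10 — 3 transitions (2 symbol, 1 ε)
  10|1 — 8 transitions (3 symbol, 5 ε)
  (10|1)* — 12 transitions (3 symbol, 9 ε)
  (10|1)*|0 — 17 transitions (4 symbol, 13 ε)

17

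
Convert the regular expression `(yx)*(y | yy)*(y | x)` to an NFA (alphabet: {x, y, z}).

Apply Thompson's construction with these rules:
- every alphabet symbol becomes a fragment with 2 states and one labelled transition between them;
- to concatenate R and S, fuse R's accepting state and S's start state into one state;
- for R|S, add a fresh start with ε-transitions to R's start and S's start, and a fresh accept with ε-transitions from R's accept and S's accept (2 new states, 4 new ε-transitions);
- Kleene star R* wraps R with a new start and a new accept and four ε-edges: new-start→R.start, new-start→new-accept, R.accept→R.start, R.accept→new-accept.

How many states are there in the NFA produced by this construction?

18

By structural recursion:
Each of the 7 symbol leaves contributes a 2-state fragment.
  yx : 3 states
  (yx)* : 5 states
  yy : 3 states
  y | yy : 7 states
  (y | yy)* : 9 states
  y | x : 6 states
  (yx)*(y | yy)*(y | x) : 18 states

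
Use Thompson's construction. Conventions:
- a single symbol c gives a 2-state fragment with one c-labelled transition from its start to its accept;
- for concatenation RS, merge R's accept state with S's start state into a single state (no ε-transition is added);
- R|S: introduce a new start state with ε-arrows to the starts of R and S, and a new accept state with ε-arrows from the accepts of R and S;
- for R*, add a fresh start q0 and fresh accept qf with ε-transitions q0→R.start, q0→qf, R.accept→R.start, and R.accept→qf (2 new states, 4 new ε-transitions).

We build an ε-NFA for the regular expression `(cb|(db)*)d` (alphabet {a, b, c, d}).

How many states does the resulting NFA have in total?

11

Bottom-up over the parse tree:
Each of the 5 symbol leaves contributes a 2-state fragment.
  cb = 3 states
  db = 3 states
  (db)* = 5 states
  cb|(db)* = 10 states
  (cb|(db)*)d = 11 states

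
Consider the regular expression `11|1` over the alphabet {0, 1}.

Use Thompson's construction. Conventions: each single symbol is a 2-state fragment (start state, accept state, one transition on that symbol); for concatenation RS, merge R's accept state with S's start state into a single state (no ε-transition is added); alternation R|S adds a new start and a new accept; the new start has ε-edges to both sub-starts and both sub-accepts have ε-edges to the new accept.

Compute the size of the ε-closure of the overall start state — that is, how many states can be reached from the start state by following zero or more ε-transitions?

Work bottom-up. For each fragment F, track |ε-closure(F.start)| and whether F's accept lies in that closure (i.e. whether F accepts ε). A single-symbol fragment has closure size 1 and does not accept ε.
  11 — same as the first factor's closure: |closure| = 1
  11|1 — new start ε-reaches every alternative's start; none of them accept ε, so the new accept is not reached: |closure| = 1 + 1 + 1 = 3

3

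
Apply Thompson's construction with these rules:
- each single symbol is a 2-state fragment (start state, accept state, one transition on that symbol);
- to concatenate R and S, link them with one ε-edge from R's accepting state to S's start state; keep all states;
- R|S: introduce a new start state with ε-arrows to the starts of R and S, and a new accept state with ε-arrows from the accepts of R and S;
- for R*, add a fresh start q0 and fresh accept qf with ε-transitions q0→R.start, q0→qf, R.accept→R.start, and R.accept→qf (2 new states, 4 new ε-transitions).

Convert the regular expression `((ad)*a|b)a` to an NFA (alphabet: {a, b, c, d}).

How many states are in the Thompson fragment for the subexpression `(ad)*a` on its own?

Fragment for `(ad)*a`:
Each of the 3 symbol leaves contributes a 2-state fragment.
  ad → 4 states
  (ad)* → 6 states
  (ad)*a → 8 states

8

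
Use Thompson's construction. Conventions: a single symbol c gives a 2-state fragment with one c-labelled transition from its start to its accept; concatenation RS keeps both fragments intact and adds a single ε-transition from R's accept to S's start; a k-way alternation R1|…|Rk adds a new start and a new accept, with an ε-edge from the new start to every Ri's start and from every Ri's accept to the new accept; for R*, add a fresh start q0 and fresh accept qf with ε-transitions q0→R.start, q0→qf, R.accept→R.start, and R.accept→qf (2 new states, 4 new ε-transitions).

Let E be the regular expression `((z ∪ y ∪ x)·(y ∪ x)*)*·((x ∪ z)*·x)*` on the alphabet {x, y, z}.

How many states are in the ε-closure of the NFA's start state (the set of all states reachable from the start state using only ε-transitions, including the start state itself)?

14

Compute the ε-closure size of each fragment's start state recursively; a symbol fragment's start has no outgoing ε-edge, so its closure is just itself (size 1).
  z ∪ y ∪ x — |ε-closure| = 1 + 1 + 1 + 1 = 4 (the new accept is not ε-reachable since no branch accepts ε)
  y ∪ x — new start ε-reaches every alternative's start; none of them accept ε, so the new accept is not reached: |ε-closure| = 1 + 1 + 1 = 3
  (y ∪ x)* — |ε-closure| = 1 (new start) + 3 (body) + 1 (new accept) = 5
  (z ∪ y ∪ x)·(y ∪ x)* — |ε-closure| equals the left operand's closure size = 4 (its accept is not ε-reachable, so the closure stops there)
  ((z ∪ y ∪ x)·(y ∪ x)*)* — |ε-closure| = 1 (new start) + 4 (body) + 1 (new accept) = 6
  x ∪ z — new start ε-reaches every alternative's start; none of them accept ε, so the new accept is not reached: |ε-closure| = 1 + 1 + 1 = 3
  (x ∪ z)* — the star's fresh start ε-reaches both the body's start and the fresh accept: |ε-closure| = 2 + 3 = 5
  (x ∪ z)*·x — the left operand accepts ε, so the closure extends into the next operand (via the concat ε-link); |ε-closure| = 5 + 1 = 6
  ((x ∪ z)*·x)* — the star's fresh start ε-reaches both the body's start and the fresh accept: |ε-closure| = 2 + 6 = 8
  ((z ∪ y ∪ x)·(y ∪ x)*)*·((x ∪ z)*·x)* — the left operand accepts ε, so the closure extends into the next operand (via the concat ε-link); |ε-closure| = 6 + 8 = 14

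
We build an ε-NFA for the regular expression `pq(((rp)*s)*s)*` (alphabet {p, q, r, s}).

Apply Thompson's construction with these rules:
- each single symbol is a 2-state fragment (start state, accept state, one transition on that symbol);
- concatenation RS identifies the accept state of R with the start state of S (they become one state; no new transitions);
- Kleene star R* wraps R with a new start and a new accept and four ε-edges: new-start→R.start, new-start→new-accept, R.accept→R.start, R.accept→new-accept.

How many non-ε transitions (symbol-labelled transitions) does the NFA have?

6

Recursing over subexpressions:
Each of the 6 symbol leaves contributes exactly 1 symbol transition.
  rp = 2 symbol transitions
  (rp)* = 2 symbol transitions
  (rp)*s = 3 symbol transitions
  ((rp)*s)* = 3 symbol transitions
  ((rp)*s)*s = 4 symbol transitions
  (((rp)*s)*s)* = 4 symbol transitions
  pq(((rp)*s)*s)* = 6 symbol transitions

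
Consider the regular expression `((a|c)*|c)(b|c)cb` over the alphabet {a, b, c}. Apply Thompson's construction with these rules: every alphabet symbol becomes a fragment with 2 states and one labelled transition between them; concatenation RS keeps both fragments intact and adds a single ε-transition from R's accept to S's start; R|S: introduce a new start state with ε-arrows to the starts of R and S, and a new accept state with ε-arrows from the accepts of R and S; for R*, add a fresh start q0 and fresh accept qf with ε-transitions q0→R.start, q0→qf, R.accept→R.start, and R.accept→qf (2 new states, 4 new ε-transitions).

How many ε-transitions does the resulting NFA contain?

19

Building bottom-up:
Each of the 7 symbol leaves contributes 0 ε-transitions.
  a|c → 4 ε-transitions
  (a|c)* → 8 ε-transitions
  (a|c)*|c → 12 ε-transitions
  b|c → 4 ε-transitions
  ((a|c)*|c)(b|c)cb → 19 ε-transitions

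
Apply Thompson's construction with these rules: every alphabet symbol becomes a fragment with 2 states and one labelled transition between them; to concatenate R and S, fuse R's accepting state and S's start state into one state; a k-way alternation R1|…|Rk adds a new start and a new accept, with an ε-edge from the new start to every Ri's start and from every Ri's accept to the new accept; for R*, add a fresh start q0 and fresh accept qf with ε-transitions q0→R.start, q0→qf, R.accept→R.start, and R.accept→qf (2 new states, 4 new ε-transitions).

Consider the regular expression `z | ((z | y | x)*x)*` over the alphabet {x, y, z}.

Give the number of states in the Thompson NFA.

17

Building bottom-up:
Each of the 5 symbol leaves contributes a 2-state fragment.
  z | y | x → 8 states
  (z | y | x)* → 10 states
  (z | y | x)*x → 11 states
  ((z | y | x)*x)* → 13 states
  z | ((z | y | x)*x)* → 17 states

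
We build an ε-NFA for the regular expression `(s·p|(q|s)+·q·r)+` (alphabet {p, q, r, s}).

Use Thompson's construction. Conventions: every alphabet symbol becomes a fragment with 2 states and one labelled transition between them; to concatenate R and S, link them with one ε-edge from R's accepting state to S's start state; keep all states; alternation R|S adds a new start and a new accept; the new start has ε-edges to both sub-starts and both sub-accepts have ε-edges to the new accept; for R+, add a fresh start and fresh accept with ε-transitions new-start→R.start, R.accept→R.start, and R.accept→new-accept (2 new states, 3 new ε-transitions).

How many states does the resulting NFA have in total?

20

Per subexpression:
Each of the 6 symbol leaves contributes a 2-state fragment.
  s·p : 4 states
  q|s : 6 states
  (q|s)+ : 8 states
  (q|s)+·q·r : 12 states
  s·p|(q|s)+·q·r : 18 states
  (s·p|(q|s)+·q·r)+ : 20 states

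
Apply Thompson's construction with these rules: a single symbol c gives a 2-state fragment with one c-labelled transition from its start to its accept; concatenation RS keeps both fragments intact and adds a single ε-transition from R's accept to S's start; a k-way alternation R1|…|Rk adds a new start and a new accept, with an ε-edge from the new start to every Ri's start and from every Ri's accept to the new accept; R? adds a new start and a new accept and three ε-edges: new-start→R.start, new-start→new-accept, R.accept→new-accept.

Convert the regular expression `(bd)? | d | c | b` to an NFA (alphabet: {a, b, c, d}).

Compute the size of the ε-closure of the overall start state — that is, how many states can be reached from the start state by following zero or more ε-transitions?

Compute the ε-closure size of each fragment's start state recursively; a symbol fragment's start has no outgoing ε-edge, so its closure is just itself (size 1).
  bd → same as the first factor's closure: |ε-closure| = 1
  (bd)? → new start has ε-edges to the inner start and to the new accept, so |ε-closure| = 2 + 1 = 3
  (bd)? | d | c | b → new start ε-reaches every alternative's start; at least one alternative accepts ε, so the union's new accept is reached too: |ε-closure| = 1 + 3 + 1 + 1 + 1 + 1 = 8

8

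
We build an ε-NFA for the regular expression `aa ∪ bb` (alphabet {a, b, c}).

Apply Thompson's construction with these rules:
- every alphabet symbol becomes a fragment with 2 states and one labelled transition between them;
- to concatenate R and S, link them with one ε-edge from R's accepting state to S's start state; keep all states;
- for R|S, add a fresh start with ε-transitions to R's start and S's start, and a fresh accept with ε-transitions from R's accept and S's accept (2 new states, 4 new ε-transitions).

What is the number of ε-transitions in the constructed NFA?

6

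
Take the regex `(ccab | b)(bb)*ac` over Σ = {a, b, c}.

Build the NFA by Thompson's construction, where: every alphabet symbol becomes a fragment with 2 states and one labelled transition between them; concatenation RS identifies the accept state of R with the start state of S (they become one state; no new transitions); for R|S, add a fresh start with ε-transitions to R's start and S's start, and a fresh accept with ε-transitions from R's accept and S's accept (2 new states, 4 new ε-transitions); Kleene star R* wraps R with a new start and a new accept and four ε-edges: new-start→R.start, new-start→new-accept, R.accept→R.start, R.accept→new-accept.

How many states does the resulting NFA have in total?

Bottom-up over the parse tree:
Each of the 9 symbol leaves contributes a 2-state fragment.
  ccab : 5 states
  ccab | b : 9 states
  bb : 3 states
  (bb)* : 5 states
  (ccab | b)(bb)*ac : 15 states

15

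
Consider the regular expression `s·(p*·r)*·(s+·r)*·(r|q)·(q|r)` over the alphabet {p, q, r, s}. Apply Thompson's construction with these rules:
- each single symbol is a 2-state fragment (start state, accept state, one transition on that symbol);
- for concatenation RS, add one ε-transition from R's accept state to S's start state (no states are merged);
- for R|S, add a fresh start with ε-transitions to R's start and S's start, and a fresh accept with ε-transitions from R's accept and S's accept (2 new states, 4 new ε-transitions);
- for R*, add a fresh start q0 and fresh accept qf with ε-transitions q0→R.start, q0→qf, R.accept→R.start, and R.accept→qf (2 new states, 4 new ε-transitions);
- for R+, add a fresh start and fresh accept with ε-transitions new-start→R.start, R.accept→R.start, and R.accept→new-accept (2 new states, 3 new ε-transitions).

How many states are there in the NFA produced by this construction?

30

Bottom-up over the parse tree:
Each of the 9 symbol leaves contributes a 2-state fragment.
  p* → 4 states
  p*·r → 6 states
  (p*·r)* → 8 states
  s+ → 4 states
  s+·r → 6 states
  (s+·r)* → 8 states
  r|q → 6 states
  q|r → 6 states
  s·(p*·r)*·(s+·r)*·(r|q)·(q|r) → 30 states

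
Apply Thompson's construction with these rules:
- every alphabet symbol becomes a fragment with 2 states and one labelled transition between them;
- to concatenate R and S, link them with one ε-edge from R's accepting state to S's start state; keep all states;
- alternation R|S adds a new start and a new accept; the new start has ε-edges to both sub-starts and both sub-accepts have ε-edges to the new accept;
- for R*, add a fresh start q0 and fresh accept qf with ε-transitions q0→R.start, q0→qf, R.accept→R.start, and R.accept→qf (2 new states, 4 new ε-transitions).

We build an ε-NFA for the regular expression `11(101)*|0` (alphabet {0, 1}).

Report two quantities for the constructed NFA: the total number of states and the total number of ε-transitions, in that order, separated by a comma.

Per subexpression:
Each of the 6 symbol leaves contributes 2 states and 0 ε-transitions.
  101 → 6 states, 2 ε-transitions
  (101)* → 8 states, 6 ε-transitions
  11(101)* → 12 states, 8 ε-transitions
  11(101)*|0 → 16 states, 12 ε-transitions

16, 12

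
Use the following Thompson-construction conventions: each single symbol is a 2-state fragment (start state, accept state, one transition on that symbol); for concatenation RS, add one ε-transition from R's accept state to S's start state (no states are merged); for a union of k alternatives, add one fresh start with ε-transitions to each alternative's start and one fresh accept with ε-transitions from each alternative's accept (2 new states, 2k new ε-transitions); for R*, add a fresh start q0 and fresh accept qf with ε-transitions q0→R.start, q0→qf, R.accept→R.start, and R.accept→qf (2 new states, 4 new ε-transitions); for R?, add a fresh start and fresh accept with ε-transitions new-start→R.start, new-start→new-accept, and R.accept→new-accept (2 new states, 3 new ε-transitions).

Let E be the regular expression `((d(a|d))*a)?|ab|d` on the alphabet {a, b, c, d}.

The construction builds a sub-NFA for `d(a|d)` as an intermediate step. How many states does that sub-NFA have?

Fragment for `d(a|d)`:
Each of the 3 symbol leaves contributes a 2-state fragment.
  a|d : 6 states
  d(a|d) : 8 states

8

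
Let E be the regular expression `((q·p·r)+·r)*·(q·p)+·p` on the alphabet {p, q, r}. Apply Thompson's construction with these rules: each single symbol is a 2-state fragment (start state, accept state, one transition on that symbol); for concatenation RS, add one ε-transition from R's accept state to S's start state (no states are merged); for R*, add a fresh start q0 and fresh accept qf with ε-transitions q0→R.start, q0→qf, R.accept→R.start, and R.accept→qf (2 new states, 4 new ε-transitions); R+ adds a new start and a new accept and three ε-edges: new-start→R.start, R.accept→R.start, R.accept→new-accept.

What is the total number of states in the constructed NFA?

20

By structural recursion:
Each of the 7 symbol leaves contributes a 2-state fragment.
  q·p·r = 6 states
  (q·p·r)+ = 8 states
  (q·p·r)+·r = 10 states
  ((q·p·r)+·r)* = 12 states
  q·p = 4 states
  (q·p)+ = 6 states
  ((q·p·r)+·r)*·(q·p)+·p = 20 states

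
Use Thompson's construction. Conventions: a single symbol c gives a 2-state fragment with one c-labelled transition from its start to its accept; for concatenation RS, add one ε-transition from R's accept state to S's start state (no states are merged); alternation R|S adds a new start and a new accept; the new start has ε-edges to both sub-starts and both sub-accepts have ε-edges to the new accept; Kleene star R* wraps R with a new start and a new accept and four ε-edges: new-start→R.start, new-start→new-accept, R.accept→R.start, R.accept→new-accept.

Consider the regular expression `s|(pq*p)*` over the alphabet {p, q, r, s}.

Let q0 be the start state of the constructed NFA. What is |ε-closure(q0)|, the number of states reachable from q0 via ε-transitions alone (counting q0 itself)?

Compute the ε-closure size of each fragment's start state recursively; a symbol fragment's start has no outgoing ε-edge, so its closure is just itself (size 1).
  q* → new start has ε-edges to the inner start and to the new accept, so |closure| = 2 + 1 = 3
  pq*p → same as the first factor's closure: |closure| = 1
  (pq*p)* → new start has ε-edges to the inner start and to the new accept, so |closure| = 2 + 1 = 3
  s|(pq*p)* → new start ε-reaches every alternative's start; at least one alternative accepts ε, so the union's new accept is reached too: |closure| = 1 + 1 + 3 + 1 = 6

6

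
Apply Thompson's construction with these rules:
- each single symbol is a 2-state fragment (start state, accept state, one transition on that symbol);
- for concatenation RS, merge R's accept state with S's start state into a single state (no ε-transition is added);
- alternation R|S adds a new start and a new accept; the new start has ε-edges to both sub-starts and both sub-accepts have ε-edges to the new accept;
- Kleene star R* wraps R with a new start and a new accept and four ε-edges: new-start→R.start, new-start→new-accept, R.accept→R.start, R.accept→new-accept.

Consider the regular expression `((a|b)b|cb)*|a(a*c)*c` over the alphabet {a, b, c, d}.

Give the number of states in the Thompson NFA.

Per subexpression:
Each of the 9 symbol leaves contributes a 2-state fragment.
  a|b : 6 states
  (a|b)b : 7 states
  cb : 3 states
  (a|b)b|cb : 12 states
  ((a|b)b|cb)* : 14 states
  a* : 4 states
  a*c : 5 states
  (a*c)* : 7 states
  a(a*c)*c : 9 states
  ((a|b)b|cb)*|a(a*c)*c : 25 states

25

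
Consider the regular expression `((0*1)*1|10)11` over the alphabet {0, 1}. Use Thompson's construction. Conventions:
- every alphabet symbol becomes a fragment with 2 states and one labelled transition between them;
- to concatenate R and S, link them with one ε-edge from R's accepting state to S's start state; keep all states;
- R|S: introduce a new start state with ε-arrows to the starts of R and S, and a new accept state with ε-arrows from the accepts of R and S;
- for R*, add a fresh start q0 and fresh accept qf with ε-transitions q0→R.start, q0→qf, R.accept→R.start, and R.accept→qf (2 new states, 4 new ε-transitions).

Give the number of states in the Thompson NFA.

20

By structural recursion:
Each of the 7 symbol leaves contributes a 2-state fragment.
  0* : 4 states
  0*1 : 6 states
  (0*1)* : 8 states
  (0*1)*1 : 10 states
  10 : 4 states
  (0*1)*1|10 : 16 states
  ((0*1)*1|10)11 : 20 states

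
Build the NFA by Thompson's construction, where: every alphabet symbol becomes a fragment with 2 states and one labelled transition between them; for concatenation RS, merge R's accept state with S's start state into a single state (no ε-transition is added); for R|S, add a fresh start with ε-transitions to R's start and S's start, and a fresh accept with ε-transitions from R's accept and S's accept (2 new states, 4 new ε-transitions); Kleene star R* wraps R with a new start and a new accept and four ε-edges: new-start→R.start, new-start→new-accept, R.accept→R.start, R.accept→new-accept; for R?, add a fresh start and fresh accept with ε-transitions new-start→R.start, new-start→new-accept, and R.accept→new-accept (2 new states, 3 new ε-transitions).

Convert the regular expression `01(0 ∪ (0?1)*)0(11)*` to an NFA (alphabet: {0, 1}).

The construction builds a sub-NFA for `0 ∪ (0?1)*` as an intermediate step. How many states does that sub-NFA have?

11

Fragment for `0 ∪ (0?1)*`:
Each of the 3 symbol leaves contributes a 2-state fragment.
  0? : 4 states
  0?1 : 5 states
  (0?1)* : 7 states
  0 ∪ (0?1)* : 11 states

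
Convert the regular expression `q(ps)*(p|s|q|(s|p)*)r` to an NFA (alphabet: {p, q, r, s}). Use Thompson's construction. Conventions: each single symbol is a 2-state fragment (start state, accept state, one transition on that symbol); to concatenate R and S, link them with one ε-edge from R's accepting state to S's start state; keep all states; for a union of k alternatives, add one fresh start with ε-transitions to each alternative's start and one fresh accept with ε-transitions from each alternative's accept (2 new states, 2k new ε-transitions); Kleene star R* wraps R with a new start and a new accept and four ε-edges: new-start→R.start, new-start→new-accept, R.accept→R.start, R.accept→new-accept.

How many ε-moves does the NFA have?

By structural recursion:
Each of the 9 symbol leaves contributes 0 ε-transitions.
  ps = 1 ε-transition
  (ps)* = 5 ε-transitions
  s|p = 4 ε-transitions
  (s|p)* = 8 ε-transitions
  p|s|q|(s|p)* = 16 ε-transitions
  q(ps)*(p|s|q|(s|p)*)r = 24 ε-transitions

24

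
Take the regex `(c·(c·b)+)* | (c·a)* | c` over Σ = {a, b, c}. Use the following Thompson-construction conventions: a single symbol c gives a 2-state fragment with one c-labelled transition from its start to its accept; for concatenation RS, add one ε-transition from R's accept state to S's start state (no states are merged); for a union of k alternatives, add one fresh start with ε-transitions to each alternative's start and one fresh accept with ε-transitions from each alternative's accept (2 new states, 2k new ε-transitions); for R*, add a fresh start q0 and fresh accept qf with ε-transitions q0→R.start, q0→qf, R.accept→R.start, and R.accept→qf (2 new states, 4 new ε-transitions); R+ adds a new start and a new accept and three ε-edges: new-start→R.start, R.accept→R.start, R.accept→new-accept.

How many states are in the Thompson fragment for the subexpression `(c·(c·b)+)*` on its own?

10

Fragment for `(c·(c·b)+)*`:
Each of the 3 symbol leaves contributes a 2-state fragment.
  c·b : 4 states
  (c·b)+ : 6 states
  c·(c·b)+ : 8 states
  (c·(c·b)+)* : 10 states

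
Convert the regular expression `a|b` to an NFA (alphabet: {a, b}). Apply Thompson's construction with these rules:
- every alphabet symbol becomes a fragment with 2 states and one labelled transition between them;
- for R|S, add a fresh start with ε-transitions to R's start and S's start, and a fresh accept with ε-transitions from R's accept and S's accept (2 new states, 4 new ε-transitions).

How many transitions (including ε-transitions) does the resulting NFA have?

6

By structural recursion:
Each of the 2 symbol leaves contributes 1 transition (1 symbol, 0 ε).
  a|b — 6 transitions (2 symbol, 4 ε)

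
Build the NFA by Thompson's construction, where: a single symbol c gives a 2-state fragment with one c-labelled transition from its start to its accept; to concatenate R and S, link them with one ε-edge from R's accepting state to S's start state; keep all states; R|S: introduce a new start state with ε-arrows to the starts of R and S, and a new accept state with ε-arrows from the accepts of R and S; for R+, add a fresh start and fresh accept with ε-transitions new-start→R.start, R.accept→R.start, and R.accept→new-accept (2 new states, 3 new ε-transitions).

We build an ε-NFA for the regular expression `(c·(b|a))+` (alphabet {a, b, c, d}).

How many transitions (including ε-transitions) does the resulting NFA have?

11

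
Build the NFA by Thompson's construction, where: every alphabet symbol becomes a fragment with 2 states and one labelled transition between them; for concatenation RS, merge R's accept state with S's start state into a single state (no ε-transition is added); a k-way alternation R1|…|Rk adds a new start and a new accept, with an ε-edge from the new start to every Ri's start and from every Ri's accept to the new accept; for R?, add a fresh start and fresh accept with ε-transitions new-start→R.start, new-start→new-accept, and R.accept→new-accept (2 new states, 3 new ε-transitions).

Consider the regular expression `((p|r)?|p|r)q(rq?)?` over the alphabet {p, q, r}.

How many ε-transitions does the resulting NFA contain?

19

Per subexpression:
Each of the 7 symbol leaves contributes 0 ε-transitions.
  p|r — 4 ε-transitions
  (p|r)? — 7 ε-transitions
  (p|r)?|p|r — 13 ε-transitions
  q? — 3 ε-transitions
  rq? — 3 ε-transitions
  (rq?)? — 6 ε-transitions
  ((p|r)?|p|r)q(rq?)? — 19 ε-transitions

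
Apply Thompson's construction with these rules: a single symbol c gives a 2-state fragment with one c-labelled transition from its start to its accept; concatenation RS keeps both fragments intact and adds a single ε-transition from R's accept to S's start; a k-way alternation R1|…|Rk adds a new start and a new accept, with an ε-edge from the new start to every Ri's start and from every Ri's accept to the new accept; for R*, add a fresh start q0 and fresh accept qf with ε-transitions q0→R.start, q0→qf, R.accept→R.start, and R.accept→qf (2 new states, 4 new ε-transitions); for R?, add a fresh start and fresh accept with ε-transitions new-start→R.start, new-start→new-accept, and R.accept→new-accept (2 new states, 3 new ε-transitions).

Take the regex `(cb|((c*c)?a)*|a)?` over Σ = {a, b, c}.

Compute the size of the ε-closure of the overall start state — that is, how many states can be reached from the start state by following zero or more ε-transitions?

15

Work bottom-up. For each fragment F, track |ε-closure(F.start)| and whether F's accept lies in that closure (i.e. whether F accepts ε). A single-symbol fragment has closure size 1 and does not accept ε.
  cb → same as the first factor's closure: C = 1
  c* → new start has ε-edges to the inner start and to the new accept, so C = 2 + 1 = 3
  c*c → C = 3 + 1 = 4 (closure spills across the concat boundary because the left factor accepts ε)
  (c*c)? → C = 1 (new start) + 4 (body) + 1 (new accept, via ε) = 6
  (c*c)?a → the left operand accepts ε, so the closure extends into the next operand (via the concat ε-link); C = 6 + 1 = 7
  ((c*c)?a)* → the star's fresh start ε-reaches both the body's start and the fresh accept: C = 2 + 7 = 9
  cb|((c*c)?a)*|a → C = 1 (new start) + (1 + 9 + 1) + 1 (new accept, since some branch ε-reaches its own accept) = 13
  (cb|((c*c)?a)*|a)? → new start has ε-edges to the inner start and to the new accept, so C = 2 + 13 = 15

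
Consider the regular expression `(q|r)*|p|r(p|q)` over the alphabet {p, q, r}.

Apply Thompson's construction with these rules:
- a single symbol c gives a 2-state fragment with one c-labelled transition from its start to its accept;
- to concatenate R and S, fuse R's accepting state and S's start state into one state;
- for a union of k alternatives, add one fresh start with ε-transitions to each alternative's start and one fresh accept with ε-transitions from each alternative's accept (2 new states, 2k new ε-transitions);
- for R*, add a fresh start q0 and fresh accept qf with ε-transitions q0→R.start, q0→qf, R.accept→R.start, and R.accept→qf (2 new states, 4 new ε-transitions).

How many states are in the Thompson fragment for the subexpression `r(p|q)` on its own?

7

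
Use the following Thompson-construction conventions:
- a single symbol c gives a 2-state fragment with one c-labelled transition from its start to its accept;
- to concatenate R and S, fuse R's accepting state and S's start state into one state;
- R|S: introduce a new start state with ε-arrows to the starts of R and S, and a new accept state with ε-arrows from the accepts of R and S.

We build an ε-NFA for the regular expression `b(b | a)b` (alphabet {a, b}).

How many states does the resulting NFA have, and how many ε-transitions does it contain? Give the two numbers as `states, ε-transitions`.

Bottom-up over the parse tree:
Each of the 4 symbol leaves contributes 2 states and 0 ε-transitions.
  b | a — 6 states, 4 ε-transitions
  b(b | a)b — 8 states, 4 ε-transitions

8, 4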